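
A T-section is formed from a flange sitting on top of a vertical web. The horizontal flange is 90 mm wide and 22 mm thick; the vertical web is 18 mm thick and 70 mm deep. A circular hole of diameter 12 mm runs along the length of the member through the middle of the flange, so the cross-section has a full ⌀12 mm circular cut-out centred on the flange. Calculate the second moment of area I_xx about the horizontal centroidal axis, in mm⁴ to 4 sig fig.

I_xx ≈ 2.185 × 10⁶ mm⁴

Split into non-overlapping primitives; take the origin at the lower-left of the bounding box.
Flange: 90 × 22, A = 1 980 mm², y = 81 mm, Ī = 79 860 mm⁴.
Web: 18 × 70, A = 1 260 mm², y = 35 mm, Ī = 514 500 mm⁴.
Hole (subtracted): ⌀12, A = 113.097 mm², y = 81 mm, Ī = 1017.88 mm⁴.
Centroid: ȳ = ΣA·y / ΣA = 62.4641 mm.
Transfer each piece to the horizontal centroidal axis using Ī + A·d² with d = y − 62.4641:
  flange: d = 18.5359 mm → contributes +760 149 mm⁴
  web: d = -27.4641 mm → contributes +1 464 888 mm⁴
  hole: d = 18.5359 mm → contributes −39875.9 mm⁴
Total I = 2 185 161 mm⁴.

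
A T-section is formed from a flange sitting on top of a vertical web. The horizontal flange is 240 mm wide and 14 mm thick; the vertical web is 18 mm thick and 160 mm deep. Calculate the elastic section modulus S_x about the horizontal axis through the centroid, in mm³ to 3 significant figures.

Break the section into simple shapes (no overlaps), measuring from the bottom-left corner of the bounding box.
Flange: 240 × 14, A = 3 360 mm², y = 167 mm, Ī = 54 880 mm⁴.
Web: 18 × 160, A = 2 880 mm², y = 80 mm, Ī = 6 144 000 mm⁴.
Centroid: ȳ = ΣA·y / ΣA = 126.85 mm.
Transfer each piece to the horizontal axis through the centroid using Ī + A·d² with d = y − 126.85:
  flange: d = 40.154 mm → contributes +5 472 313 mm⁴
  web: d = -46.846 mm → contributes +12 464 339 mm⁴
Total I = 17 936 652 mm⁴.
Extreme fibre distance c = 126.85 mm; S = I/c = 141 405 mm³.

S_x ≈ 1.41 × 10⁵ mm³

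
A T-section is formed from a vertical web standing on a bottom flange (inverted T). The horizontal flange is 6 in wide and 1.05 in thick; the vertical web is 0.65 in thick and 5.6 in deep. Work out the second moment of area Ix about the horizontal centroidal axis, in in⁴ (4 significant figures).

Decompose the section into non-overlapping parts with the origin at the bottom-left of its bounding rectangle.
Flange: 6 × 1.05, A = 6.3 in², y = 0.525 in, Ī = 0.578813 in⁴.
Web: 0.65 × 5.6, A = 3.64 in², y = 3.85 in, Ī = 9.51253 in⁴.
Centroid: ȳ = ΣA·y / ΣA = 1.74261 in.
Transfer each piece to the horizontal centroidal axis using Ī + A·d² with d = y − 1.74261:
  flange: d = -1.21761 in → contributes +9.91896 in⁴
  web: d = 2.10739 in → contributes +25.6782 in⁴
Total I = 35.5971 in⁴.

Ix ≈ 35.60 in⁴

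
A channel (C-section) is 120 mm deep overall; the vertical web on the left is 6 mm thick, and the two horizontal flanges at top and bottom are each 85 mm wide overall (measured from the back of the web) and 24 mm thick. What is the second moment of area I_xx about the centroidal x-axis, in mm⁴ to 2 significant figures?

Treat the section as a set of non-overlapping primitives; coordinates are from the bounding-box lower-left.
Web: 6 × 120, A = 720 mm², y = 60 mm, Ī = 864 000 mm⁴.
Top flange (beyond web): 79 × 24, A = 1 896 mm², y = 108 mm, Ī = 91 008 mm⁴.
Bottom flange (beyond web): 79 × 24, A = 1 896 mm², y = 12 mm, Ī = 91 008 mm⁴.
By symmetry the centroid is at mid-height, ȳ = 60 mm.
Transfer each piece to the centroidal x-axis using Ī + A·d² with d = y − 60:
  web: d = 0 mm → contributes +864 000 mm⁴
  top flange (beyond web): d = 48 mm → contributes +4 459 392 mm⁴
  bottom flange (beyond web): d = -48 mm → contributes +4 459 392 mm⁴
Total I = 9 782 784 mm⁴.

I_xx ≈ 9.8 × 10⁶ mm⁴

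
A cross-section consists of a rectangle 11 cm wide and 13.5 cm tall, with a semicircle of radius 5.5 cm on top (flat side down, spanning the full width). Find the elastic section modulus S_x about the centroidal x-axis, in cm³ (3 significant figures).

S_x ≈ 530 cm³

Treat the section as a set of non-overlapping primitives; coordinates are from the bounding-box lower-left.
Rectangular body: 11 × 13.5, A = 148.5 cm², y = 6.75 cm, Ī = 2255.3 cm⁴.
Semicircular cap: semicircle r = 5.5, A = 47.517 cm², y = 15.834 cm, Ī = 100.43 cm⁴.
Centroid: ȳ = ΣA·y / ΣA = 8.9521 cm.
Transfer each piece to the centroidal x-axis using Ī + A·d² with d = y − 8.9521:
  rectangular body: d = -2.2021 cm → contributes +2975.5 cm⁴
  semicircular cap: d = 6.8821 cm → contributes +2 351 cm⁴
Total I = 5326.5 cm⁴.
Extreme fibre distance c = 10.048 cm; S = I/c = 530.11 cm³.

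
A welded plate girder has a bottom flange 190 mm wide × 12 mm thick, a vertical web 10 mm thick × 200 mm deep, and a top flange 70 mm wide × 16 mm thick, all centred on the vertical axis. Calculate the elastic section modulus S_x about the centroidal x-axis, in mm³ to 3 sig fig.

Break the section into simple shapes (no overlaps), measuring from the bottom-left corner of the bounding box.
Bottom plate: 190 × 12, A = 2 280 mm², y = 6 mm, Ī = 27 360 mm⁴.
Web plate: 10 × 200, A = 2 000 mm², y = 112 mm, Ī = 6 666 667 mm⁴.
Top plate: 70 × 16, A = 1 120 mm², y = 220 mm, Ī = 23 893 mm⁴.
Centroid: ȳ = ΣA·y / ΣA = 89.644 mm.
Transfer each piece to the centroidal x-axis using Ī + A·d² with d = y − 89.644:
  bottom plate: d = -83.644 mm → contributes +15 979 136 mm⁴
  web plate: d = 22.356 mm → contributes +7 666 208 mm⁴
  top plate: d = 130.36 mm → contributes +19 055 573 mm⁴
Total I = 42 700 917 mm⁴.
Extreme fibre distance c = 138.36 mm; S = I/c = 308 632 mm³.

S_x ≈ 3.09 × 10⁵ mm³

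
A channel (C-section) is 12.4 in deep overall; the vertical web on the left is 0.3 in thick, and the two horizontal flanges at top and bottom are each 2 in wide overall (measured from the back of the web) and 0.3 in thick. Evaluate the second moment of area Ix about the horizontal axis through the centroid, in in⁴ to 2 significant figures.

Ix ≈ 85 in⁴

Break the section into simple shapes (no overlaps), measuring from the bottom-left corner of the bounding box.
Web: 0.3 × 12.4, A = 3.72 in², y = 6.2 in, Ī = 47.67 in⁴.
Top flange (beyond web): 1.7 × 0.3, A = 0.51 in², y = 12.25 in, Ī = 0.003825 in⁴.
Bottom flange (beyond web): 1.7 × 0.3, A = 0.51 in², y = 0.15 in, Ī = 0.003825 in⁴.
By symmetry the centroid is at mid-height, ȳ = 6.2 in.
Transfer each piece to the horizontal axis through the centroid using Ī + A·d² with d = y − 6.2:
  web: d = 0 in → contributes +47.67 in⁴
  top flange (beyond web): d = 6.05 in → contributes +18.67 in⁴
  bottom flange (beyond web): d = -6.05 in → contributes +18.67 in⁴
Total I = 85.01 in⁴.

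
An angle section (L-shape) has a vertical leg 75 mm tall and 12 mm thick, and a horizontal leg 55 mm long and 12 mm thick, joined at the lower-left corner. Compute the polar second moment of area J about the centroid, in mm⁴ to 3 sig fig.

Break the section into simple shapes (no overlaps), measuring from the bottom-left corner of the bounding box.
Vertical leg: 12 × 75, A = 900 mm², y = 37.5 mm, Ī = 421 875 mm⁴.
Horizontal leg (remainder): 43 × 12, A = 516 mm², y = 6 mm, Ī = 6 192 mm⁴.
Centroid: ȳ = ΣA·y / ΣA = 26.021 mm.
Transfer each piece to the centroidal x-axis using Ī + A·d² with d = y − 26.021:
  vertical leg: d = 11.479 mm → contributes +540 462 mm⁴
  horizontal leg (remainder): d = -20.021 mm → contributes +213 030 mm⁴
Total I = 753 491 mm⁴.
For the y-axis: x̄ = 16.021 mm.
Repeating about the centroidal y-axis gives I_y = 338 331 mm⁴.
Polar second moment: J = I_x + I_y = 1 091 823 mm⁴.

J ≈ 1.09 × 10⁶ mm⁴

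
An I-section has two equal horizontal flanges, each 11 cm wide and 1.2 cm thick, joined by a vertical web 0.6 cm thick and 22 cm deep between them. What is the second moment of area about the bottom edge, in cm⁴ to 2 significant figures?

Decompose the section into non-overlapping parts with the origin at the bottom-left of its bounding rectangle.
Bottom flange: 11 × 1.2, A = 13.2 cm², y = 0.6 cm, Ī = 1.584 cm⁴.
Web: 0.6 × 22, A = 13.2 cm², y = 12.2 cm, Ī = 532.4 cm⁴.
Top flange: 11 × 1.2, A = 13.2 cm², y = 23.8 cm, Ī = 1.584 cm⁴.
Transfer each piece to a horizontal axis along the bottom face using Ī + A·d² with d = y − 0:
  bottom flange: d = 0.6 cm → contributes +6.336 cm⁴
  web: d = 12.2 cm → contributes +2 497 cm⁴
  top flange: d = 23.8 cm → contributes +7 479 cm⁴
Total I = 9 982 cm⁴.

I_base ≈ 1.0 × 10⁴ cm⁴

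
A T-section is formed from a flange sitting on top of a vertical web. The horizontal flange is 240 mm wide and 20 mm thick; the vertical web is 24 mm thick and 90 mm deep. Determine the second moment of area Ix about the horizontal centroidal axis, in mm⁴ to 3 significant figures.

Ix ≈ 6.12 × 10⁶ mm⁴

Decompose the section into non-overlapping parts with the origin at the bottom-left of its bounding rectangle.
Flange: 240 × 20, A = 4 800 mm², y = 100 mm, Ī = 160 000 mm⁴.
Web: 24 × 90, A = 2 160 mm², y = 45 mm, Ī = 1 458 000 mm⁴.
Centroid: ȳ = ΣA·y / ΣA = 82.931 mm.
Transfer each piece to the horizontal centroidal axis using Ī + A·d² with d = y − 82.931:
  flange: d = 17.069 mm → contributes +1 558 478 mm⁴
  web: d = -37.931 mm → contributes +4 565 729 mm⁴
Total I = 6 124 207 mm⁴.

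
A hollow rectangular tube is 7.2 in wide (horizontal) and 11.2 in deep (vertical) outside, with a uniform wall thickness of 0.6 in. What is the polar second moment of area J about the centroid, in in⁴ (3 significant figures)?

Split into non-overlapping primitives; take the origin at the lower-left of the bounding box.
Outer rectangle: 7.2 × 11.2, A = 80.64 in², y = 5.6 in, Ī = 842.96 in⁴.
Inner void (subtracted): 6 × 10, A = 60 in², y = 5.6 in, Ī = 500 in⁴.
By symmetry the centroid is at mid-height, ȳ = 5.6 in.
All pieces are centred on the centroidal x-axis, so I = ΣĪ (holes subtracted) = 342.96 in⁴.
Repeating about the centroidal y-axis gives I_y = 168.36 in⁴.
Polar second moment: J = I_x + I_y = 511.32 in⁴.

J ≈ 511 in⁴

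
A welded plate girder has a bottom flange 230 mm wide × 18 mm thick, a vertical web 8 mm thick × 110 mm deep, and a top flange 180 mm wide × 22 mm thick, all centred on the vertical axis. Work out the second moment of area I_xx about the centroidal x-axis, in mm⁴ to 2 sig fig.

Break the section into simple shapes (no overlaps), measuring from the bottom-left corner of the bounding box.
Bottom plate: 230 × 18, A = 4 140 mm², y = 9 mm, Ī = 111 780 mm⁴.
Web plate: 8 × 110, A = 880 mm², y = 73 mm, Ī = 887 333 mm⁴.
Top plate: 180 × 22, A = 3 960 mm², y = 139 mm, Ī = 159 720 mm⁴.
Centroid: ȳ = ΣA·y / ΣA = 72.6 mm.
Transfer each piece to the centroidal x-axis using Ī + A·d² with d = y − 72.6:
  bottom plate: d = -63.6 mm → contributes +16 857 445 mm⁴
  web plate: d = 0.4009 mm → contributes +887 475 mm⁴
  top plate: d = 66.4 mm → contributes +17 619 670 mm⁴
Total I = 35 364 590 mm⁴.

I_xx ≈ 3.5 × 10⁷ mm⁴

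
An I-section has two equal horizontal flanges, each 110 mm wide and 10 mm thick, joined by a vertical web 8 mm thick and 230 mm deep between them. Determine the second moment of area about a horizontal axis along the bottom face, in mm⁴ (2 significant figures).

Split into non-overlapping primitives; take the origin at the lower-left of the bounding box.
Bottom flange: 110 × 10, A = 1 100 mm², y = 5 mm, Ī = 9 167 mm⁴.
Web: 8 × 230, A = 1 840 mm², y = 125 mm, Ī = 8 111 333 mm⁴.
Top flange: 110 × 10, A = 1 100 mm², y = 245 mm, Ī = 9 167 mm⁴.
Transfer each piece to a horizontal axis along the bottom face using Ī + A·d² with d = y − 0:
  bottom flange: d = 5 mm → contributes +36 667 mm⁴
  web: d = 125 mm → contributes +36 861 333 mm⁴
  top flange: d = 245 mm → contributes +66 036 667 mm⁴
Total I = 102 934 667 mm⁴.

I_base ≈ 1.0 × 10⁸ mm⁴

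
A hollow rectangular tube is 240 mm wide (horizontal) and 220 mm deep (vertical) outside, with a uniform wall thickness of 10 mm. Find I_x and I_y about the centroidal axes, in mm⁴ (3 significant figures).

I_x ≈ 6.63 × 10⁷ mm⁴, I_y ≈ 7.60 × 10⁷ mm⁴

Split into non-overlapping primitives; take the origin at the lower-left of the bounding box.
Outer rectangle: 240 × 220, A = 52 800 mm², y = 110 mm, Ī = 212 960 000 mm⁴.
Inner void (subtracted): 220 × 200, A = 44 000 mm², y = 110 mm, Ī = 146 666 667 mm⁴.
By symmetry the centroid is at mid-height, ȳ = 110 mm.
All pieces are centred on the centroidal x-axis, so I = ΣĪ (holes subtracted) = 66 293 333 mm⁴.
Repeating about the centroidal y-axis gives I_y = 75 973 333 mm⁴.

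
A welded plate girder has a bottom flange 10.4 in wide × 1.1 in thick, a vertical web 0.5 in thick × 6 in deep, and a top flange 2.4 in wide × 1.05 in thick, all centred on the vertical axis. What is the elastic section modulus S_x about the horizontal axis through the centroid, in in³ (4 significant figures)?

S_x ≈ 21.37 in³

Break the section into simple shapes (no overlaps), measuring from the bottom-left corner of the bounding box.
Bottom plate: 10.4 × 1.1, A = 11.44 in², y = 0.55 in, Ī = 1.15353 in⁴.
Web plate: 0.5 × 6, A = 3 in², y = 4.1 in, Ī = 9 in⁴.
Top plate: 2.4 × 1.05, A = 2.52 in², y = 7.625 in, Ī = 0.231525 in⁴.
Centroid: ȳ = ΣA·y / ΣA = 2.22919 in.
Transfer each piece to the horizontal axis through the centroid using Ī + A·d² with d = y − 2.22919:
  bottom plate: d = -1.67919 in → contributes +33.4105 in⁴
  web plate: d = 1.87081 in → contributes +19.4998 in⁴
  top plate: d = 5.39581 in → contributes +73.6008 in⁴
Total I = 126.511 in⁴.
Extreme fibre distance c = 5.92081 in; S = I/c = 21.3672 in³.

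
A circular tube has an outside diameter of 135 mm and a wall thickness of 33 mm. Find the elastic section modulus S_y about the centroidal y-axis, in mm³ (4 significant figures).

Treat the section as a set of non-overlapping primitives; coordinates are from the bounding-box lower-left.
Outer circle: ⌀135, A = 14313.9 mm², x = 67.5 mm, Ī = 16 304 406 mm⁴.
Bore (subtracted): ⌀69, A = 3739.28 mm², x = 67.5 mm, Ī = 1 112 670 mm⁴.
By symmetry the centroid is at mid-width, x̄ = 67.5 mm.
All pieces are centred on the centroidal y-axis, so I = ΣĪ (holes subtracted) = 15 191 736 mm⁴.
Extreme fibre distance c = 67.5 mm; S = I/c = 225 063 mm³.

S_y ≈ 2.251 × 10⁵ mm³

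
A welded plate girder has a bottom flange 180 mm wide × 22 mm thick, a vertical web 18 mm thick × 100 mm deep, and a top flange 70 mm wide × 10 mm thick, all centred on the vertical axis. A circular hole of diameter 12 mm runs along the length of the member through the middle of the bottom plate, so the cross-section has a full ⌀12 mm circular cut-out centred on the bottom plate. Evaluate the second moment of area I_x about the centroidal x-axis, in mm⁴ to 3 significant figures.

Treat the section as a set of non-overlapping primitives; coordinates are from the bounding-box lower-left.
Bottom plate: 180 × 22, A = 3 960 mm², y = 11 mm, Ī = 159 720 mm⁴.
Web plate: 18 × 100, A = 1 800 mm², y = 72 mm, Ī = 1 500 000 mm⁴.
Top plate: 70 × 10, A = 700 mm², y = 127 mm, Ī = 5833.3 mm⁴.
Hole (subtracted): ⌀12, A = 113.1 mm², y = 11 mm, Ī = 1017.9 mm⁴.
Centroid: ȳ = ΣA·y / ΣA = 41.093 mm.
Transfer each piece to the centroidal x-axis using Ī + A·d² with d = y − 41.093:
  bottom plate: d = -30.093 mm → contributes +3 745 951 mm⁴
  web plate: d = 30.907 mm → contributes +3 219 390 mm⁴
  top plate: d = 85.907 mm → contributes +5 171 792 mm⁴
  hole: d = -30.093 mm → contributes −103 440 mm⁴
Total I = 12 033 692 mm⁴.

I_x ≈ 1.20 × 10⁷ mm⁴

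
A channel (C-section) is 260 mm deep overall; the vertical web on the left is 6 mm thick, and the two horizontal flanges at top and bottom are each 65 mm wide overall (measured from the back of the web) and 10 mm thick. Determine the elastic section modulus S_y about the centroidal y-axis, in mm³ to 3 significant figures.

S_y ≈ 2.20 × 10⁴ mm³

Split into non-overlapping primitives; take the origin at the lower-left of the bounding box.
Web: 6 × 260, A = 1 560 mm², x = 3 mm, Ī = 4 680 mm⁴.
Top flange (beyond web): 59 × 10, A = 590 mm², x = 35.5 mm, Ī = 171 149 mm⁴.
Bottom flange (beyond web): 59 × 10, A = 590 mm², x = 35.5 mm, Ī = 171 149 mm⁴.
Centroid: x̄ = ΣA·x / ΣA = 16.996 mm.
Transfer each piece to the centroidal y-axis using Ī + A·d² with d = x − 16.996:
  web: d = -13.996 mm → contributes +310 281 mm⁴
  top flange (beyond web): d = 18.504 mm → contributes +373 156 mm⁴
  bottom flange (beyond web): d = 18.504 mm → contributes +373 156 mm⁴
Total I = 1 056 593 mm⁴.
Extreme fibre distance c = 48.004 mm; S = I/c = 22 011 mm³.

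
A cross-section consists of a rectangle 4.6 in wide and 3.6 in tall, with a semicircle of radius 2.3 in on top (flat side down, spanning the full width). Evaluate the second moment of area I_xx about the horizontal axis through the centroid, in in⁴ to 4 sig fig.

I_xx ≈ 63.60 in⁴

Break the section into simple shapes (no overlaps), measuring from the bottom-left corner of the bounding box.
Rectangular body: 4.6 × 3.6, A = 16.56 in², y = 1.8 in, Ī = 17.8848 in⁴.
Semicircular cap: semicircle r = 2.3, A = 8.30951 in², y = 4.57615 in, Ī = 3.07145 in⁴.
Centroid: ȳ = ΣA·y / ΣA = 2.72758 in.
Transfer each piece to the horizontal axis through the centroid using Ī + A·d² with d = y − 2.72758:
  rectangular body: d = -0.92758 in → contributes +32.1331 in⁴
  semicircular cap: d = 1.84857 in → contributes +31.4668 in⁴
Total I = 63.5999 in⁴.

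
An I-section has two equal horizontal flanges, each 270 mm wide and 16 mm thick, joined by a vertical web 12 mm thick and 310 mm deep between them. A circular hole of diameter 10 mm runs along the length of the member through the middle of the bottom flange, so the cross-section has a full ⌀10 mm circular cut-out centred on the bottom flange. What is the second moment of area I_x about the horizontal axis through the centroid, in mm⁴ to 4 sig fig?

I_x ≈ 2.574 × 10⁸ mm⁴

Treat the section as a set of non-overlapping primitives; coordinates are from the bounding-box lower-left.
Bottom flange: 270 × 16, A = 4 320 mm², y = 8 mm, Ī = 92 160 mm⁴.
Web: 12 × 310, A = 3 720 mm², y = 171 mm, Ī = 29 791 000 mm⁴.
Top flange: 270 × 16, A = 4 320 mm², y = 334 mm, Ī = 92 160 mm⁴.
Hole (subtracted): ⌀10, A = 78.5398 mm², y = 8 mm, Ī = 490.874 mm⁴.
Centroid: ȳ = ΣA·y / ΣA = 172.042 mm.
Transfer each piece to the horizontal axis through the centroid using Ī + A·d² with d = y − 172.042:
  bottom flange: d = -164.042 mm → contributes +116 342 943 mm⁴
  web: d = -1.04238 mm → contributes +29 795 042 mm⁴
  top flange: d = 161.958 mm → contributes +113 406 925 mm⁴
  hole: d = -164.042 mm → contributes −2 113 990 mm⁴
Total I = 257 430 920 mm⁴.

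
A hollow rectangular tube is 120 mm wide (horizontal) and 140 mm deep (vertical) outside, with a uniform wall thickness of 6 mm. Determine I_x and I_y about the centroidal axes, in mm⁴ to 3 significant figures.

Split into non-overlapping primitives; take the origin at the lower-left of the bounding box.
Outer rectangle: 120 × 140, A = 16 800 mm², y = 70 mm, Ī = 27 440 000 mm⁴.
Inner void (subtracted): 108 × 128, A = 13 824 mm², y = 70 mm, Ī = 18 874 368 mm⁴.
By symmetry the centroid is at mid-height, ȳ = 70 mm.
All pieces are centred on the centroidal x-axis, so I = ΣĪ (holes subtracted) = 8 565 632 mm⁴.
Repeating about the centroidal y-axis gives I_y = 6 723 072 mm⁴.

I_x ≈ 8.57 × 10⁶ mm⁴, I_y ≈ 6.72 × 10⁶ mm⁴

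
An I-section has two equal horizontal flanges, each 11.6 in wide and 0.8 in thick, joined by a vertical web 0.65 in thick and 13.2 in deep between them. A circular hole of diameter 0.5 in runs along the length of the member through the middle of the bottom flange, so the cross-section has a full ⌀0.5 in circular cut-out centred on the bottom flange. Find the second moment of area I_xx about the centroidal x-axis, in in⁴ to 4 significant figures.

Decompose the section into non-overlapping parts with the origin at the bottom-left of its bounding rectangle.
Bottom flange: 11.6 × 0.8, A = 9.28 in², y = 0.4 in, Ī = 0.494933 in⁴.
Web: 0.65 × 13.2, A = 8.58 in², y = 7.4 in, Ī = 124.582 in⁴.
Top flange: 11.6 × 0.8, A = 9.28 in², y = 14.4 in, Ī = 0.494933 in⁴.
Hole (subtracted): ⌀0.5, A = 0.19635 in², y = 0.4 in, Ī = 0.00306796 in⁴.
Centroid: ȳ = ΣA·y / ΣA = 7.45101 in.
Transfer each piece to the centroidal x-axis using Ī + A·d² with d = y − 7.45101:
  bottom flange: d = -7.05101 in → contributes +461.867 in⁴
  web: d = -0.0510119 in → contributes +124.604 in⁴
  top flange: d = 6.94899 in → contributes +448.612 in⁴
  hole: d = -7.05101 in → contributes −9.76493 in⁴
Total I = 1025.32 in⁴.

I_xx ≈ 1025 in⁴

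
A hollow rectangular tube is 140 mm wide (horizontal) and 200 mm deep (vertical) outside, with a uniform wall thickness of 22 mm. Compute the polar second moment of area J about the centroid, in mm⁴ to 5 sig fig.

J ≈ 9.7194 × 10⁷ mm⁴

Break the section into simple shapes (no overlaps), measuring from the bottom-left corner of the bounding box.
Outer rectangle: 140 × 200, A = 28 000 mm², y = 100 mm, Ī = 93 333 333 mm⁴.
Inner void (subtracted): 96 × 156, A = 14 976 mm², y = 100 mm, Ī = 30 371 328 mm⁴.
By symmetry the centroid is at mid-height, ȳ = 100 mm.
All pieces are centred on the centroidal x-axis, so I = ΣĪ (holes subtracted) = 62 962 005 mm⁴.
Repeating about the centroidal y-axis gives I_y = 34 231 765 mm⁴.
Polar second moment: J = I_x + I_y = 97 193 771 mm⁴.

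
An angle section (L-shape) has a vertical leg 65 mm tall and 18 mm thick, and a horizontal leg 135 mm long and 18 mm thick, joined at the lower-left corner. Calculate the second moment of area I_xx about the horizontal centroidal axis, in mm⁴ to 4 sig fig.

I_xx ≈ 8.842 × 10⁵ mm⁴

Break the section into simple shapes (no overlaps), measuring from the bottom-left corner of the bounding box.
Vertical leg: 18 × 65, A = 1 170 mm², y = 32.5 mm, Ī = 411 938 mm⁴.
Horizontal leg (remainder): 117 × 18, A = 2 106 mm², y = 9 mm, Ī = 56 862 mm⁴.
Centroid: ȳ = ΣA·y / ΣA = 17.3929 mm.
Transfer each piece to the horizontal centroidal axis using Ī + A·d² with d = y − 17.3929:
  vertical leg: d = 15.1071 mm → contributes +678 962 mm⁴
  horizontal leg (remainder): d = -8.39286 mm → contributes +205 209 mm⁴
Total I = 884 170 mm⁴.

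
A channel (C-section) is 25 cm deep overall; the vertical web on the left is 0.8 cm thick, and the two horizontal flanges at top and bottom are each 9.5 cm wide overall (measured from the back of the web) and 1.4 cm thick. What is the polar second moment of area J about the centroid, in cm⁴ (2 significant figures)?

J ≈ 4800 cm⁴

Break the section into simple shapes (no overlaps), measuring from the bottom-left corner of the bounding box.
Web: 0.8 × 25, A = 20 cm², y = 12.5 cm, Ī = 1 042 cm⁴.
Top flange (beyond web): 8.7 × 1.4, A = 12.18 cm², y = 24.3 cm, Ī = 1.989 cm⁴.
Bottom flange (beyond web): 8.7 × 1.4, A = 12.18 cm², y = 0.7 cm, Ī = 1.989 cm⁴.
By symmetry the centroid is at mid-height, ȳ = 12.5 cm.
Transfer each piece to the centroidal x-axis using Ī + A·d² with d = y − 12.5:
  web: d = 0 cm → contributes +1 042 cm⁴
  top flange (beyond web): d = 11.8 cm → contributes +1 698 cm⁴
  bottom flange (beyond web): d = -11.8 cm → contributes +1 698 cm⁴
Total I = 4 438 cm⁴.
For the y-axis: x̄ = 3.008 cm.
Repeating about the centroidal y-axis gives I_y = 402.5 cm⁴.
Polar second moment: J = I_x + I_y = 4 840 cm⁴.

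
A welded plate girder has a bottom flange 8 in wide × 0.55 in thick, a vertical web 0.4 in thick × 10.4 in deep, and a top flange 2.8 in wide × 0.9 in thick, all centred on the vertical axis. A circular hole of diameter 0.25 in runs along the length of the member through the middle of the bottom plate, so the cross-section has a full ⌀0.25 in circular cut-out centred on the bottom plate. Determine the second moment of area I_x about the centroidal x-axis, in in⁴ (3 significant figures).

Decompose the section into non-overlapping parts with the origin at the bottom-left of its bounding rectangle.
Bottom plate: 8 × 0.55, A = 4.4 in², y = 0.275 in, Ī = 0.11092 in⁴.
Web plate: 0.4 × 10.4, A = 4.16 in², y = 5.75 in, Ī = 37.495 in⁴.
Top plate: 2.8 × 0.9, A = 2.52 in², y = 11.4 in, Ī = 0.1701 in⁴.
Hole (subtracted): ⌀0.25, A = 0.049087 in², y = 0.275 in, Ī = 0.00019175 in⁴.
Centroid: ȳ = ΣA·y / ΣA = 4.8812 in.
Transfer each piece to the centroidal x-axis using Ī + A·d² with d = y − 4.8812:
  bottom plate: d = -4.6062 in → contributes +93.468 in⁴
  web plate: d = 0.86876 in → contributes +40.635 in⁴
  top plate: d = 6.5188 in → contributes +107.26 in⁴
  hole: d = -4.6062 in → contributes −1.0417 in⁴
Total I = 240.32 in⁴.

I_x ≈ 240 in⁴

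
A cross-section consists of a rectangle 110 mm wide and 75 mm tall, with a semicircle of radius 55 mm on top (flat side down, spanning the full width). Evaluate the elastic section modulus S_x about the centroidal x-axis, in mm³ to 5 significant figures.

Split into non-overlapping primitives; take the origin at the lower-left of the bounding box.
Rectangular body: 110 × 75, A = 8 250 mm², y = 37.5 mm, Ī = 3 867 188 mm⁴.
Semicircular cap: semicircle r = 55, A = 4751.659 mm², y = 98.34272 mm, Ī = 1 004 345 mm⁴.
Centroid: ȳ = ΣA·y / ΣA = 59.73592 mm.
Transfer each piece to the centroidal x-axis using Ī + A·d² with d = y − 59.73592:
  rectangular body: d = -22.23592 mm → contributes +7 946 286 mm⁴
  semicircular cap: d = 38.6068 mm → contributes +8 086 622 mm⁴
Total I = 16 032 909 mm⁴.
Extreme fibre distance c = 70.26408 mm; S = I/c = 228180.7 mm³.

S_x ≈ 2.2818 × 10⁵ mm³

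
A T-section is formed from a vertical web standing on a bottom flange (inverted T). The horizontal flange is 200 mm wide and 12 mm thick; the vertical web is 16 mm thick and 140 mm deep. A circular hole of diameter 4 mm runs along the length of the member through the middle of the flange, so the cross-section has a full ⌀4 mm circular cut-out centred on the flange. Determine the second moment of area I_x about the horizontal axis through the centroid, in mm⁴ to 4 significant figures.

Split into non-overlapping primitives; take the origin at the lower-left of the bounding box.
Flange: 200 × 12, A = 2 400 mm², y = 6 mm, Ī = 28 800 mm⁴.
Web: 16 × 140, A = 2 240 mm², y = 82 mm, Ī = 3 658 667 mm⁴.
Hole (subtracted): ⌀4, A = 12.5664 mm², y = 6 mm, Ī = 12.5664 mm⁴.
Centroid: ȳ = ΣA·y / ΣA = 42.7893 mm.
Transfer each piece to the horizontal axis through the centroid using Ī + A·d² with d = y − 42.7893:
  flange: d = -36.7893 mm → contributes +3 277 085 mm⁴
  web: d = 39.2107 mm → contributes +7 102 621 mm⁴
  hole: d = -36.7893 mm → contributes −17020.5 mm⁴
Total I = 10 362 685 mm⁴.

I_x ≈ 1.036 × 10⁷ mm⁴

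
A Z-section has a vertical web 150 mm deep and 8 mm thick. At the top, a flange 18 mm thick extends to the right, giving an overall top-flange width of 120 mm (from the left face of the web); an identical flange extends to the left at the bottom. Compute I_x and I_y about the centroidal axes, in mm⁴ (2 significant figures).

I_x ≈ 2.0 × 10⁷ mm⁴, I_y ≈ 1.9 × 10⁷ mm⁴

Treat the section as a set of non-overlapping primitives; coordinates are from the bounding-box lower-left.
Web: 8 × 150, A = 1 200 mm², y = 75 mm, Ī = 2 250 000 mm⁴.
Top flange (beyond web): 112 × 18, A = 2 016 mm², y = 141 mm, Ī = 54 432 mm⁴.
Bottom flange (beyond web): 112 × 18, A = 2 016 mm², y = 9 mm, Ī = 54 432 mm⁴.
Centroid: ȳ = ΣA·y / ΣA = 75 mm.
Transfer each piece to the centroidal x-axis using Ī + A·d² with d = y − 75:
  web: d = 0 mm → contributes +2 250 000 mm⁴
  top flange (beyond web): d = 66 mm → contributes +8 836 128 mm⁴
  bottom flange (beyond web): d = -66 mm → contributes +8 836 128 mm⁴
Total I = 19 922 256 mm⁴.
For the y-axis: x̄ = 116 mm.
Repeating about the centroidal y-axis gives I_y = 18 736 384 mm⁴.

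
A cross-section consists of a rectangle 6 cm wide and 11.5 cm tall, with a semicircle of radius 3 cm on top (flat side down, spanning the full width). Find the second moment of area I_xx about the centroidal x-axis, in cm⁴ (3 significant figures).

Split into non-overlapping primitives; take the origin at the lower-left of the bounding box.
Rectangular body: 6 × 11.5, A = 69 cm², y = 5.75 cm, Ī = 760.44 cm⁴.
Semicircular cap: semicircle r = 3, A = 14.137 cm², y = 12.773 cm, Ī = 8.8903 cm⁴.
Centroid: ȳ = ΣA·y / ΣA = 6.9443 cm.
Transfer each piece to the centroidal x-axis using Ī + A·d² with d = y − 6.9443:
  rectangular body: d = -1.1943 cm → contributes +858.85 cm⁴
  semicircular cap: d = 5.829 cm → contributes +489.23 cm⁴
Total I = 1348.1 cm⁴.

I_xx ≈ 1350 cm⁴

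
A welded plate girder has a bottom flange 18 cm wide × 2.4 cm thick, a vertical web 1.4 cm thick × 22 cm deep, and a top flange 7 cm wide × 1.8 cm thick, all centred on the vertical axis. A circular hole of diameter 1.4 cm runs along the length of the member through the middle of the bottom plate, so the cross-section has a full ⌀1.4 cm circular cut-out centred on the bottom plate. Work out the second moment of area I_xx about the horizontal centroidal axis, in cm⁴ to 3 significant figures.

Decompose the section into non-overlapping parts with the origin at the bottom-left of its bounding rectangle.
Bottom plate: 18 × 2.4, A = 43.2 cm², y = 1.2 cm, Ī = 20.736 cm⁴.
Web plate: 1.4 × 22, A = 30.8 cm², y = 13.4 cm, Ī = 1242.3 cm⁴.
Top plate: 7 × 1.8, A = 12.6 cm², y = 25.3 cm, Ī = 3.402 cm⁴.
Hole (subtracted): ⌀1.4, A = 1.5394 cm², y = 1.2 cm, Ī = 0.18857 cm⁴.
Centroid: ȳ = ΣA·y / ΣA = 9.1875 cm.
Transfer each piece to the horizontal centroidal axis using Ī + A·d² with d = y − 9.1875:
  bottom plate: d = -7.9875 cm → contributes +2776.9 cm⁴
  web plate: d = 4.2125 cm → contributes +1788.8 cm⁴
  top plate: d = 16.113 cm → contributes +3274.5 cm⁴
  hole: d = -7.9875 cm → contributes −98.401 cm⁴
Total I = 7741.8 cm⁴.

I_xx ≈ 7740 cm⁴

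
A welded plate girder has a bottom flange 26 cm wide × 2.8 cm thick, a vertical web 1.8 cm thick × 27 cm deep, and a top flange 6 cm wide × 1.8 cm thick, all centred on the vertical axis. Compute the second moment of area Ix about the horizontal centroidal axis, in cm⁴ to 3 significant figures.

Decompose the section into non-overlapping parts with the origin at the bottom-left of its bounding rectangle.
Bottom plate: 26 × 2.8, A = 72.8 cm², y = 1.4 cm, Ī = 47.563 cm⁴.
Web plate: 1.8 × 27, A = 48.6 cm², y = 16.3 cm, Ī = 2952.5 cm⁴.
Top plate: 6 × 1.8, A = 10.8 cm², y = 30.7 cm, Ī = 2.916 cm⁴.
Centroid: ȳ = ΣA·y / ΣA = 9.2713 cm.
Transfer each piece to the horizontal centroidal axis using Ī + A·d² with d = y − 9.2713:
  bottom plate: d = -7.8713 cm → contributes +4 558 cm⁴
  web plate: d = 7.0287 cm → contributes +5353.4 cm⁴
  top plate: d = 21.429 cm → contributes +4962.2 cm⁴
Total I = 14 874 cm⁴.

Ix ≈ 1.49 × 10⁴ cm⁴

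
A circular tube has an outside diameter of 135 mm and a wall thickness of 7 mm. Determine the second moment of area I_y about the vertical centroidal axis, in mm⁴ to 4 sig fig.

I_y ≈ 5.782 × 10⁶ mm⁴

Split into non-overlapping primitives; take the origin at the lower-left of the bounding box.
Outer circle: ⌀135, A = 14313.9 mm², x = 67.5 mm, Ī = 16 304 406 mm⁴.
Bore (subtracted): ⌀121, A = 11 499 mm², x = 67.5 mm, Ī = 10 522 317 mm⁴.
By symmetry the centroid is at mid-width, x̄ = 67.5 mm.
All pieces are centred on the vertical centroidal axis, so I = ΣĪ (holes subtracted) = 5 782 089 mm⁴.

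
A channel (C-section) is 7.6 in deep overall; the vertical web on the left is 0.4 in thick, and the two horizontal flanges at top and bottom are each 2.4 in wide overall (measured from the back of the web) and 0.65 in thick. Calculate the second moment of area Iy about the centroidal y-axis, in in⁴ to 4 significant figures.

Decompose the section into non-overlapping parts with the origin at the bottom-left of its bounding rectangle.
Web: 0.4 × 7.6, A = 3.04 in², x = 0.2 in, Ī = 0.0405333 in⁴.
Top flange (beyond web): 2 × 0.65, A = 1.3 in², x = 1.4 in, Ī = 0.433333 in⁴.
Bottom flange (beyond web): 2 × 0.65, A = 1.3 in², x = 1.4 in, Ī = 0.433333 in⁴.
Centroid: x̄ = ΣA·x / ΣA = 0.753191 in.
Transfer each piece to the centroidal y-axis using Ī + A·d² with d = x − 0.753191:
  web: d = -0.553191 in → contributes +0.970837 in⁴
  top flange (beyond web): d = 0.646809 in → contributes +0.977203 in⁴
  bottom flange (beyond web): d = 0.646809 in → contributes +0.977203 in⁴
Total I = 2.92524 in⁴.

Iy ≈ 2.925 in⁴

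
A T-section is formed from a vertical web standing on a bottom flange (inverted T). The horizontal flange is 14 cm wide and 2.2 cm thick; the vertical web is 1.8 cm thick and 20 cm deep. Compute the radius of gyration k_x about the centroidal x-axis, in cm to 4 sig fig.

Split into non-overlapping primitives; take the origin at the lower-left of the bounding box.
Flange: 14 × 2.2, A = 30.8 cm², y = 1.1 cm, Ī = 12.4227 cm⁴.
Web: 1.8 × 20, A = 36 cm², y = 12.2 cm, Ī = 1 200 cm⁴.
Centroid: ȳ = ΣA·y / ΣA = 7.08204 cm.
Transfer each piece to the centroidal x-axis using Ī + A·d² with d = y − 7.08204:
  flange: d = -5.98204 cm → contributes +1114.59 cm⁴
  web: d = 5.11796 cm → contributes +2142.97 cm⁴
Total I = 3257.56 cm⁴.
Radius of gyration: k = √(I/A) = √(3257.56 / 66.8) = 6.98326 cm.

k_x ≈ 6.983 cm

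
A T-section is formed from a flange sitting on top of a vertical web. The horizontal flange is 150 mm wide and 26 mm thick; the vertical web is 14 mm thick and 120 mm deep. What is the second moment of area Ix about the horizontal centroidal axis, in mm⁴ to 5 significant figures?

Ix ≈ 8.4930 × 10⁶ mm⁴

Decompose the section into non-overlapping parts with the origin at the bottom-left of its bounding rectangle.
Flange: 150 × 26, A = 3 900 mm², y = 133 mm, Ī = 219 700 mm⁴.
Web: 14 × 120, A = 1 680 mm², y = 60 mm, Ī = 2 016 000 mm⁴.
Centroid: ȳ = ΣA·y / ΣA = 111.0215 mm.
Transfer each piece to the horizontal centroidal axis using Ī + A·d² with d = y − 111.0215:
  flange: d = 21.97849 mm → contributes +2 103 611 mm⁴
  web: d = -51.02151 mm → contributes +6 389 366 mm⁴
Total I = 8 492 977 mm⁴.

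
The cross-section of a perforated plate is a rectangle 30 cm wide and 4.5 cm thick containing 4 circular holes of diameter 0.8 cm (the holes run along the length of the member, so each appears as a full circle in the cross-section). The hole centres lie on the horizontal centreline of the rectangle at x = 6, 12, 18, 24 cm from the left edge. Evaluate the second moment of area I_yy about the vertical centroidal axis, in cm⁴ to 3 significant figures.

I_yy ≈ 1.00 × 10⁴ cm⁴

Decompose the section into non-overlapping parts with the origin at the bottom-left of its bounding rectangle.
Plate: 30 × 4.5, A = 135 cm², x = 15 cm, Ī = 10 125 cm⁴.
Hole 1 (subtracted): ⌀0.8, A = 0.50265 cm², x = 6 cm, Ī = 0.020106 cm⁴.
Hole 2 (subtracted): ⌀0.8, A = 0.50265 cm², x = 12 cm, Ī = 0.020106 cm⁴.
Hole 3 (subtracted): ⌀0.8, A = 0.50265 cm², x = 18 cm, Ī = 0.020106 cm⁴.
Hole 4 (subtracted): ⌀0.8, A = 0.50265 cm², x = 24 cm, Ī = 0.020106 cm⁴.
By symmetry the centroid is at mid-width, x̄ = 15 cm.
Transfer each piece to the vertical centroidal axis using Ī + A·d² with d = x − 15:
  plate: d = 0 cm → contributes +10 125 cm⁴
  hole 1: d = -9 cm → contributes −40.735 cm⁴
  hole 2: d = -3 cm → contributes −4.544 cm⁴
  hole 3: d = 3 cm → contributes −4.544 cm⁴
  hole 4: d = 9 cm → contributes −40.735 cm⁴
Total I = 10 034 cm⁴.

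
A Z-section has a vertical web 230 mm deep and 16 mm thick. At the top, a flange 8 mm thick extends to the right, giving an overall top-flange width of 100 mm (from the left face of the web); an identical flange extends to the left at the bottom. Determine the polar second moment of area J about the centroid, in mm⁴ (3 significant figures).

J ≈ 3.70 × 10⁷ mm⁴

Break the section into simple shapes (no overlaps), measuring from the bottom-left corner of the bounding box.
Web: 16 × 230, A = 3 680 mm², y = 115 mm, Ī = 16 222 667 mm⁴.
Top flange (beyond web): 84 × 8, A = 672 mm², y = 226 mm, Ī = 3 584 mm⁴.
Bottom flange (beyond web): 84 × 8, A = 672 mm², y = 4 mm, Ī = 3 584 mm⁴.
Centroid: ȳ = ΣA·y / ΣA = 115 mm.
Transfer each piece to the centroidal x-axis using Ī + A·d² with d = y − 115:
  web: d = 0 mm → contributes +16 222 667 mm⁴
  top flange (beyond web): d = 111 mm → contributes +8 283 296 mm⁴
  bottom flange (beyond web): d = -111 mm → contributes +8 283 296 mm⁴
Total I = 32 789 259 mm⁴.
For the y-axis: x̄ = 92 mm.
Repeating about the centroidal y-axis gives I_y = 4 228 779 mm⁴.
Polar second moment: J = I_x + I_y = 37 018 037 mm⁴.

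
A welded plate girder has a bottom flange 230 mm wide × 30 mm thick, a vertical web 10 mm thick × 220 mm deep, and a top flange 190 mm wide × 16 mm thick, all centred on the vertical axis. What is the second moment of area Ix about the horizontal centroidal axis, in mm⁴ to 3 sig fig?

Ix ≈ 1.39 × 10⁸ mm⁴

Treat the section as a set of non-overlapping primitives; coordinates are from the bounding-box lower-left.
Bottom plate: 230 × 30, A = 6 900 mm², y = 15 mm, Ī = 517 500 mm⁴.
Web plate: 10 × 220, A = 2 200 mm², y = 140 mm, Ī = 8 873 333 mm⁴.
Top plate: 190 × 16, A = 3 040 mm², y = 258 mm, Ī = 64 853 mm⁴.
Centroid: ȳ = ΣA·y / ΣA = 98.502 mm.
Transfer each piece to the horizontal centroidal axis using Ī + A·d² with d = y − 98.502:
  bottom plate: d = -83.502 mm → contributes +48 628 873 mm⁴
  web plate: d = 41.498 mm → contributes +12 661 832 mm⁴
  top plate: d = 159.5 mm → contributes +77 400 817 mm⁴
Total I = 138 691 522 mm⁴.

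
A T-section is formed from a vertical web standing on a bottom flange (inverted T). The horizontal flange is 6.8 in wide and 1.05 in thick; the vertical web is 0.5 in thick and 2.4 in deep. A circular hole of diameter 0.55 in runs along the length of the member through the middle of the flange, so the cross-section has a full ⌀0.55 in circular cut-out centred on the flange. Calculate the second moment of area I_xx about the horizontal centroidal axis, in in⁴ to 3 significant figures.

I_xx ≈ 4.27 in⁴

Break the section into simple shapes (no overlaps), measuring from the bottom-left corner of the bounding box.
Flange: 6.8 × 1.05, A = 7.14 in², y = 0.525 in, Ī = 0.65599 in⁴.
Web: 0.5 × 2.4, A = 1.2 in², y = 2.25 in, Ī = 0.576 in⁴.
Hole (subtracted): ⌀0.55, A = 0.23758 in², y = 0.525 in, Ī = 0.0044918 in⁴.
Centroid: ȳ = ΣA·y / ΣA = 0.78048 in.
Transfer each piece to the horizontal centroidal axis using Ī + A·d² with d = y − 0.78048:
  flange: d = -0.25548 in → contributes +1.122 in⁴
  web: d = 1.4695 in → contributes +3.1674 in⁴
  hole: d = -0.25548 in → contributes −0.019999 in⁴
Total I = 4.2694 in⁴.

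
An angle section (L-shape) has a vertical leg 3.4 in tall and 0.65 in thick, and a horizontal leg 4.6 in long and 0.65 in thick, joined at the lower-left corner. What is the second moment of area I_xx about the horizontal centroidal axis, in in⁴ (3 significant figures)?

Decompose the section into non-overlapping parts with the origin at the bottom-left of its bounding rectangle.
Vertical leg: 0.65 × 3.4, A = 2.21 in², y = 1.7 in, Ī = 2.129 in⁴.
Horizontal leg (remainder): 3.95 × 0.65, A = 2.5675 in², y = 0.325 in, Ī = 0.090397 in⁴.
Centroid: ȳ = ΣA·y / ΣA = 0.96105 in.
Transfer each piece to the horizontal centroidal axis using Ī + A·d² with d = y − 0.96105:
  vertical leg: d = 0.73895 in → contributes +3.3357 in⁴
  horizontal leg (remainder): d = -0.63605 in → contributes +1.1291 in⁴
Total I = 4.4648 in⁴.

I_xx ≈ 4.46 in⁴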